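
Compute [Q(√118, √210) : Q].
[Q(√118, √210) : Q] = 4

[Q(√118):Q] = 2 (min poly x^2 - 118, irreducible since 118 is squarefree > 1). For the top step, suppose √210 ∈ Q(√118), say √210 = c + d√118 with c, d ∈ Q. Squaring: 210 = c^2 + 118d^2 + 2cd√118. Since √118 ∉ Q this forces 2cd = 0. If d = 0 then √210 = c ∈ Q, contradicting 210 squarefree > 1. If c = 0 then 210 = 118d^2, so 118·210 = (118d)^2 is a perfect square in Q — but 118·210 = 24780 is not a perfect square (since 118 and 210 are distinct squarefree integers). Contradiction. Hence √210 ∉ Q(√118), so x^2 - 210 stays irreducible over Q(√118) and [Q(√118, √210) : Q(√118)] = 2. By the tower law, [Q(√118, √210) : Q] = 2 · 2 = 4.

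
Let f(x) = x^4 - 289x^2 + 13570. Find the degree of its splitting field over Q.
[K : Q] = 4

Solving the quadratic in x^2: x^2 = (289 ± √(289^2 - 4·13570))/2 = (289 ± √29241)/2 = (289 ± 171)/2, giving x^2 = 59 or x^2 = 230. So f(x) = (x^2 - 59)(x^2 - 230) and the roots of f are ±√59, ±√230. Hence the splitting field is K = Q(√59, √230). Since 59 and 230 are distinct squarefree integers > 1, their product 13570 is not a perfect square, so √230 ∉ Q(√59). By the tower law [K:Q] = [Q(√59,√230):Q(√59)] · [Q(√59):Q] = 2 · 2 = 4.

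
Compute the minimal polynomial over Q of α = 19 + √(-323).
m_α(x) = x^2 - 38x + 684

From α - 19 = √(-323), squaring gives (α - 19)^2 = -323, i.e. α^2 - 38α + 361 = -323, so α^2 - 38α + 684 = 0. The discriminant of x^2 - 38x + 684 is (-38)^2 - 4·(684) = 1444 - 2736 = -1292, and 4·(-323) is not a perfect square in Q since -323 is squarefree and ≠ 1. Hence x^2 - 38x + 684 is irreducible over Q and is the minimal polynomial of α.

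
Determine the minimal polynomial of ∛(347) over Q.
m_α(x) = x^3 - 347

α satisfies α^3 = 347, so x^3 - 347 annihilates α. By the rational root test, a rational root p/q (in lowest terms) of x^3 - 347 would satisfy p^3 = 347 q^3, forcing q = 1 and p^3 = 347; but 347 is not a perfect cube, contradiction. A monic cubic over Q with no rational root is irreducible (any nontrivial factorization would include a linear factor). Hence x^3 - 347 is the minimal polynomial of α, and in particular [Q(α):Q] = 3.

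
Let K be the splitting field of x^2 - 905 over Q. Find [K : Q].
[K : Q] = 2

f(x) = x^2 - 905 factors as (x - √905)(x + √905). The splitting field is K = Q(√905). Since 905 is squarefree and > 1, it is not a perfect square, so x^2 - 905 is irreducible over Q and [Q(√905) : Q] = 2. Hence [K : Q] = 2.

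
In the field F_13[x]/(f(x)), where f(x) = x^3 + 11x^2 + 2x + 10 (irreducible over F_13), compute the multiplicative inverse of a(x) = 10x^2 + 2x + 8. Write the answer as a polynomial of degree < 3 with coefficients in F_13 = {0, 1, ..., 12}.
a(x)^(-1) ≡ 8x^2 + 4x + 2 (mod f(x))

Since f is irreducible over F_13, F_13[x]/(f) is a field and a(x) ≠ 0 has an inverse. Apply the extended Euclidean algorithm to f(x) and a(x) in F_13[x]: f(x) = (4x + 12)·a(x) + (11x + 5);  a(x) = (8x + 6)·(11x + 5) + (4). The last nonzero remainder is the constant 4 = gcd(f, a) in F_13. Back-substituting through the division chain expresses 4 = s(x)·a(x) + t(x)·f(x) with s(x) ≡ 6x^2 + 3x + 8 (mod f), so (6x^2 + 3x + 8)·a(x) ≡ 4 (mod f). Multiplying by 4^(-1) ≡ 10 in F_13 gives a(x)^(-1) ≡ 10·(6x^2 + 3x + 8) ≡ 8x^2 + 4x + 2 (mod f). Check: (10x^2 + 2x + 8)·(8x^2 + 4x + 2) = 2x^4 + 4x^3 + x^2 + 10x + 3 ≡ 1 (mod x^3 + 11x^2 + 2x + 10).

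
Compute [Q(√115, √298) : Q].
[Q(√115, √298) : Q] = 4

[Q(√115):Q] = 2 (min poly x^2 - 115, irreducible since 115 is squarefree > 1). For the top step, suppose √298 ∈ Q(√115), say √298 = c + d√115 with c, d ∈ Q. Squaring: 298 = c^2 + 115d^2 + 2cd√115. Since √115 ∉ Q this forces 2cd = 0. If d = 0 then √298 = c ∈ Q, contradicting 298 squarefree > 1. If c = 0 then 298 = 115d^2, so 115·298 = (115d)^2 is a perfect square in Q — but 115·298 = 34270 is not a perfect square (since 115 and 298 are distinct squarefree integers). Contradiction. Hence √298 ∉ Q(√115), so x^2 - 298 stays irreducible over Q(√115) and [Q(√115, √298) : Q(√115)] = 2. By the tower law, [Q(√115, √298) : Q] = 2 · 2 = 4.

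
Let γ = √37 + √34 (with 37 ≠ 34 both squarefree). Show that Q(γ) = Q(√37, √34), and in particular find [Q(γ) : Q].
[Q(γ) : Q] = 4 (equivalently, Q(γ) = Q(√37, √34))

Obviously Q(γ) ⊆ Q(√37, √34), and [Q(√37, √34):Q] = 4 (since 37, 34 are distinct squarefree integers > 1 with 1258 not a perfect square). To show equality we compute the minimal polynomial of γ. From γ = √37 + √34: γ^2 = 37 + 2√(1258) + 34 = 71 + 2√(1258), so γ^2 - 71 = 2√(1258); squaring, (γ^2 - 71)^2 = 4·1258, i.e. γ^4 - 142γ^2 + 5041 - 5032 = 0, i.e. γ^4 - 142γ^2 + 9 = 0. So γ is a root of x^4 - 142x^2 + 9. This polynomial is irreducible over Q: it has no rational root (each ±√37 ± √34 is irrational), and any factorization into two quadratics over Q would force √(1258) ∈ Q (pairing opposite roots) or √37, √34 ∈ Q (other pairings), all impossible. Hence [Q(γ):Q] = 4 = [Q(√37, √34):Q], so Q(γ) = Q(√37, √34).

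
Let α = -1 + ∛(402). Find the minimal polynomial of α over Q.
m_α(x) = x^3 + 3x^2 + 3x - 401

Set β = α + 1 = ∛(402), so β^3 = 402. Then (α + 1)^3 - 402 = 0, i.e. α is a root of g(x) = (x + 1)^3 - 402 = x^3 + 3x^2 + 3x - 401. Since g(x) = h(x + 1) where h(x) = x^3 - 402, and h is irreducible over Q (because 402 is not a perfect cube, so h has no rational root, and a monic cubic with no rational root is irreducible), g is also irreducible (irreducibility is preserved under the substitution x → x + 1). Hence m_α(x) = x^3 + 3x^2 + 3x - 401.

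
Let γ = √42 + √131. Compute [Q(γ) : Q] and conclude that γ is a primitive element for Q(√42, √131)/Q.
[Q(γ) : Q] = 4 (equivalently, Q(γ) = Q(√42, √131))

Obviously Q(γ) ⊆ Q(√42, √131), and [Q(√42, √131):Q] = 4 (since 42, 131 are distinct squarefree integers > 1 with 5502 not a perfect square). To show equality we compute the minimal polynomial of γ. From γ = √42 + √131: γ^2 = 42 + 2√(5502) + 131 = 173 + 2√(5502), so γ^2 - 173 = 2√(5502); squaring, (γ^2 - 173)^2 = 4·5502, i.e. γ^4 - 346γ^2 + 29929 - 22008 = 0, i.e. γ^4 - 346γ^2 + 7921 = 0. So γ is a root of x^4 - 346x^2 + 7921. This polynomial is irreducible over Q: it has no rational root (each ±√42 ± √131 is irrational), and any factorization into two quadratics over Q would force √(5502) ∈ Q (pairing opposite roots) or √42, √131 ∈ Q (other pairings), all impossible. Hence [Q(γ):Q] = 4 = [Q(√42, √131):Q], so Q(γ) = Q(√42, √131).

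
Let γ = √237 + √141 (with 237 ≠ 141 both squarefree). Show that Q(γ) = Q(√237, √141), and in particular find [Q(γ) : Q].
[Q(γ) : Q] = 4 (equivalently, Q(γ) = Q(√237, √141))

Obviously Q(γ) ⊆ Q(√237, √141), and [Q(√237, √141):Q] = 4 (since 237, 141 are distinct squarefree integers > 1 with 33417 not a perfect square). To show equality we compute the minimal polynomial of γ. From γ = √237 + √141: γ^2 = 237 + 2√(33417) + 141 = 378 + 2√(33417), so γ^2 - 378 = 2√(33417); squaring, (γ^2 - 378)^2 = 4·33417, i.e. γ^4 - 756γ^2 + 142884 - 133668 = 0, i.e. γ^4 - 756γ^2 + 9216 = 0. So γ is a root of x^4 - 756x^2 + 9216. This polynomial is irreducible over Q: it has no rational root (each ±√237 ± √141 is irrational), and any factorization into two quadratics over Q would force √(33417) ∈ Q (pairing opposite roots) or √237, √141 ∈ Q (other pairings), all impossible. Hence [Q(γ):Q] = 4 = [Q(√237, √141):Q], so Q(γ) = Q(√237, √141).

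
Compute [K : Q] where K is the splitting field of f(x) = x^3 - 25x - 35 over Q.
[K : Q] = 6

By the rational root test, any rational root of the monic integer polynomial f(x) = x^3 - 25x - 35 must be an integer dividing the constant term -35, i.e. one of ±{1, 5, 7, 35}. Evaluating: f(1) = -59, f(-1) = -11, f(5) = -35, f(-5) = -35, f(7) = 133, f(-7) = -203, f(35) = 41965, f(-35) = -42035; none is 0, so f has no rational root and is therefore irreducible over Q (a cubic with no linear factor over a field is irreducible). For an irreducible cubic, the Galois group is A_3 or S_3 according as the discriminant disc(f) = -4a^3 - 27b^2 = -4·(-25)^3 - 27·(-35)^2 = 29425 is or is not a square in Q. Here disc(f) = 29425 is not a perfect square in Q, so the Galois group of f over Q is not contained in A_3 and must be all of S_3. The splitting field has degree |S_3| = 6 over Q, so [K : Q] = 6.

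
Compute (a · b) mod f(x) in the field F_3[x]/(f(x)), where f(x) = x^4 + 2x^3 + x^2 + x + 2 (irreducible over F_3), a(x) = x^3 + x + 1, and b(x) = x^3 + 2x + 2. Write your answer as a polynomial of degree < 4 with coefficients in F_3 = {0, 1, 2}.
a · b ≡ x^3 + 2x^2 + 2x + 2 (mod f(x))

Multiply in F_3[x]: a(x)·b(x) = (x^3 + x + 1)·(x^3 + 2x + 2) = x^6 + 2x^2 + x + 2. This has degree ≥ 4, so divide by f(x) over F_3: x^6 + 2x^2 + x + 2 = (x^2 + x)·(x^4 + 2x^3 + x^2 + x + 2) + (x^3 + 2x^2 + 2x + 2). Hence a·b ≡ x^3 + 2x^2 + 2x + 2 (mod f). (F_3[x]/(f) is a field with 3^4 = 81 elements since f is irreducible of degree 4.)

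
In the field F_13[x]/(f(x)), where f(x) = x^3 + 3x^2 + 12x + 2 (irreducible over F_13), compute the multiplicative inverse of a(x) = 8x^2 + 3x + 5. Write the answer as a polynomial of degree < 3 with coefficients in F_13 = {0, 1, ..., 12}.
a(x)^(-1) ≡ 4x^2 + 5x + 6 (mod f(x))

Since f is irreducible over F_13, F_13[x]/(f) is a field and a(x) ≠ 0 has an inverse. Apply the extended Euclidean algorithm to f(x) and a(x) in F_13[x]: f(x) = (5x + 5)·a(x) + (11x + 3);  a(x) = (9x + 12)·(11x + 3) + (8). The last nonzero remainder is the constant 8 = gcd(f, a) in F_13. Back-substituting through the division chain expresses 8 = s(x)·a(x) + t(x)·f(x) with s(x) ≡ 6x^2 + x + 9 (mod f), so (6x^2 + x + 9)·a(x) ≡ 8 (mod f). Multiplying by 8^(-1) ≡ 5 in F_13 gives a(x)^(-1) ≡ 5·(6x^2 + x + 9) ≡ 4x^2 + 5x + 6 (mod f). Check: (8x^2 + 3x + 5)·(4x^2 + 5x + 6) = 6x^4 + 5x^2 + 4x + 4 ≡ 1 (mod x^3 + 3x^2 + 12x + 2).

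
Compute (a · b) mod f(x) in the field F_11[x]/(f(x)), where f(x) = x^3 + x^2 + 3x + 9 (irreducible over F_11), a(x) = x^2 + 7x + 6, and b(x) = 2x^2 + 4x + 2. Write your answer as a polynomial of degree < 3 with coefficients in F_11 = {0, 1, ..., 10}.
a · b ≡ 9x^2 + 5x (mod f(x))

Multiply in F_11[x]: a(x)·b(x) = (x^2 + 7x + 6)·(2x^2 + 4x + 2) = 2x^4 + 7x^3 + 9x^2 + 5x + 1. This has degree ≥ 3, so divide by f(x) over F_11: 2x^4 + 7x^3 + 9x^2 + 5x + 1 = (2x + 5)·(x^3 + x^2 + 3x + 9) + (9x^2 + 5x). Hence a·b ≡ 9x^2 + 5x (mod f). (F_11[x]/(f) is a field with 11^3 = 1331 elements since f is irreducible of degree 3.)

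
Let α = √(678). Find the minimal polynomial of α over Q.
m_α(x) = x^2 - 678

α satisfies α^2 - 678 = 0, so x^2 - 678 annihilates α. Since d = 678 is squarefree and ≠ 1, it is not a perfect square in Q, so x^2 - 678 has no rational root and is therefore irreducible over Q (a degree-2 polynomial over a field is irreducible iff it has no root). Hence m_α(x) = x^2 - 678.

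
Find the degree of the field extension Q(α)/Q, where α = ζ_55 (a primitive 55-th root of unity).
[Q(α):Q] = 40

The minimal polynomial of ζ_55 over Q is the 55-th cyclotomic polynomial Φ_55(x), which is irreducible over Q and has degree φ(55) = 40. Hence [Q(α):Q] = φ(55) = 40.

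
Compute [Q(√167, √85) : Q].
[Q(√167, √85) : Q] = 4

[Q(√167):Q] = 2 (min poly x^2 - 167, irreducible since 167 is squarefree > 1). For the top step, suppose √85 ∈ Q(√167), say √85 = c + d√167 with c, d ∈ Q. Squaring: 85 = c^2 + 167d^2 + 2cd√167. Since √167 ∉ Q this forces 2cd = 0. If d = 0 then √85 = c ∈ Q, contradicting 85 squarefree > 1. If c = 0 then 85 = 167d^2, so 167·85 = (167d)^2 is a perfect square in Q — but 167·85 = 14195 is not a perfect square (since 167 and 85 are distinct squarefree integers). Contradiction. Hence √85 ∉ Q(√167), so x^2 - 85 stays irreducible over Q(√167) and [Q(√167, √85) : Q(√167)] = 2. By the tower law, [Q(√167, √85) : Q] = 2 · 2 = 4.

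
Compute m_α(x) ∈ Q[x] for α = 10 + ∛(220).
m_α(x) = x^3 - 30x^2 + 300x - 1220

Set β = α - 10 = ∛(220), so β^3 = 220. Then (α - 10)^3 - 220 = 0, i.e. α is a root of g(x) = (x - 10)^3 - 220 = x^3 - 30x^2 + 300x - 1220. Since g(x) = h(x - 10) where h(x) = x^3 - 220, and h is irreducible over Q (because 220 is not a perfect cube, so h has no rational root, and a monic cubic with no rational root is irreducible), g is also irreducible (irreducibility is preserved under the substitution x → x - 10). Hence m_α(x) = x^3 - 30x^2 + 300x - 1220.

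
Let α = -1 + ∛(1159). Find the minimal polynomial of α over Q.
m_α(x) = x^3 + 3x^2 + 3x - 1158

Set β = α + 1 = ∛(1159), so β^3 = 1159. Then (α + 1)^3 - 1159 = 0, i.e. α is a root of g(x) = (x + 1)^3 - 1159 = x^3 + 3x^2 + 3x - 1158. Since g(x) = h(x + 1) where h(x) = x^3 - 1159, and h is irreducible over Q (because 1159 is not a perfect cube, so h has no rational root, and a monic cubic with no rational root is irreducible), g is also irreducible (irreducibility is preserved under the substitution x → x + 1). Hence m_α(x) = x^3 + 3x^2 + 3x - 1158.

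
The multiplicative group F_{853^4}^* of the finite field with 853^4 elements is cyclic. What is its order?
|F_{853^4}^*| = 529414856880

F_{853^4} has 853^4 = 529414856881 elements; its multiplicative group consists of all nonzero elements, so |F_{853^4}^*| = 529414856881 - 1 = 529414856880. (It is cyclic since any finite subgroup of the multiplicative group of a field is cyclic.)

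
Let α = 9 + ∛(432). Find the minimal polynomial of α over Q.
m_α(x) = x^3 - 27x^2 + 243x - 1161

Set β = α - 9 = ∛(432), so β^3 = 432. Then (α - 9)^3 - 432 = 0, i.e. α is a root of g(x) = (x - 9)^3 - 432 = x^3 - 27x^2 + 243x - 1161. Since g(x) = h(x - 9) where h(x) = x^3 - 432, and h is irreducible over Q (because 432 is not a perfect cube, so h has no rational root, and a monic cubic with no rational root is irreducible), g is also irreducible (irreducibility is preserved under the substitution x → x - 9). Hence m_α(x) = x^3 - 27x^2 + 243x - 1161.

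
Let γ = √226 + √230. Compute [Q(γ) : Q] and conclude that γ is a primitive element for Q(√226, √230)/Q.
[Q(γ) : Q] = 4 (equivalently, Q(γ) = Q(√226, √230))

Obviously Q(γ) ⊆ Q(√226, √230), and [Q(√226, √230):Q] = 4 (since 226, 230 are distinct squarefree integers > 1 with 51980 not a perfect square). To show equality we compute the minimal polynomial of γ. From γ = √226 + √230: γ^2 = 226 + 2√(51980) + 230 = 456 + 2√(51980), so γ^2 - 456 = 2√(51980); squaring, (γ^2 - 456)^2 = 4·51980, i.e. γ^4 - 912γ^2 + 207936 - 207920 = 0, i.e. γ^4 - 912γ^2 + 16 = 0. So γ is a root of x^4 - 912x^2 + 16. This polynomial is irreducible over Q: it has no rational root (each ±√226 ± √230 is irrational), and any factorization into two quadratics over Q would force √(51980) ∈ Q (pairing opposite roots) or √226, √230 ∈ Q (other pairings), all impossible. Hence [Q(γ):Q] = 4 = [Q(√226, √230):Q], so Q(γ) = Q(√226, √230).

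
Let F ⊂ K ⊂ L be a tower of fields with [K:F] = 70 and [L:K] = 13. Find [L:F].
[L:F] = 910

The tower law says that for any tower of field extensions F ⊂ K ⊂ L with finite degrees, [L:F] = [L:K] · [K:F]. Here this gives [L:F] = 13 · 70 = 910.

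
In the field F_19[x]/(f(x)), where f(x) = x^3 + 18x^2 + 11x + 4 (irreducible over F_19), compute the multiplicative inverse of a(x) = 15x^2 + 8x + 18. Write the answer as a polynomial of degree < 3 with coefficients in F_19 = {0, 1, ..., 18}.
a(x)^(-1) ≡ 17x^2 + 16x + 2 (mod f(x))

Since f is irreducible over F_19, F_19[x]/(f) is a field and a(x) ≠ 0 has an inverse. Apply the extended Euclidean algorithm to f(x) and a(x) in F_19[x]: f(x) = (14x + 14)·a(x) + (8x + 18);  a(x) = (9x + 14)·(8x + 18) + (13). The last nonzero remainder is the constant 13 = gcd(f, a) in F_19. Back-substituting through the division chain expresses 13 = s(x)·a(x) + t(x)·f(x) with s(x) ≡ 12x^2 + 18x + 7 (mod f), so (12x^2 + 18x + 7)·a(x) ≡ 13 (mod f). Multiplying by 13^(-1) ≡ 3 in F_19 gives a(x)^(-1) ≡ 3·(12x^2 + 18x + 7) ≡ 17x^2 + 16x + 2 (mod f). Check: (15x^2 + 8x + 18)·(17x^2 + 16x + 2) = 8x^4 + 15x^3 + 8x^2 + 17 ≡ 1 (mod x^3 + 18x^2 + 11x + 4).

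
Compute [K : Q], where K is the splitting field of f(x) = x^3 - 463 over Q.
[K : Q] = 6

The roots of x^3 - 463 are ∛463, ω∛463, ω^2∛463 where ω = e^(2πi/3) is a primitive cube root of unity, so K = Q(∛463, ω). Now [Q(∛463):Q] = 3 (since 463 is not a perfect cube, x^3 - 463 is irreducible) and [Q(ω):Q] = 2. Both 2 and 3 divide [K:Q], and [K:Q] ≤ 3·2 = 6, so [K:Q] = 6. (Equivalently: Q(∛463) ⊂ R but ω ∉ R, so [K : Q(∛463)] = 2.)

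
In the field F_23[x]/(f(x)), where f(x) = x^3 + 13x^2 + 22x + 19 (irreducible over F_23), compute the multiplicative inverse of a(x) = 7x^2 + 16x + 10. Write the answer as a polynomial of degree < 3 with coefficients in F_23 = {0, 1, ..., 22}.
a(x)^(-1) ≡ 8x^2 + 9x + 1 (mod f(x))

Since f is irreducible over F_23, F_23[x]/(f) is a field and a(x) ≠ 0 has an inverse. Apply the extended Euclidean algorithm to f(x) and a(x) in F_23[x]: f(x) = (10x + 2)·a(x) + (5x + 22);  a(x) = (6x + 9)·(5x + 22) + (19). The last nonzero remainder is the constant 19 = gcd(f, a) in F_23. Back-substituting through the division chain expresses 19 = s(x)·a(x) + t(x)·f(x) with s(x) ≡ 14x^2 + 10x + 19 (mod f), so (14x^2 + 10x + 19)·a(x) ≡ 19 (mod f). Multiplying by 19^(-1) ≡ 17 in F_23 gives a(x)^(-1) ≡ 17·(14x^2 + 10x + 19) ≡ 8x^2 + 9x + 1 (mod f). Check: (7x^2 + 16x + 10)·(8x^2 + 9x + 1) = 10x^4 + 7x^3 + x^2 + 14x + 10 ≡ 1 (mod x^3 + 13x^2 + 22x + 19).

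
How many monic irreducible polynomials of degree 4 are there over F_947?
There are 201066371418 monic irreducible polynomials of degree 4 over F_947

Each element of F_{947^4} that lies in no proper subfield is a root of exactly one monic irreducible of degree 4 over F_947, and each such polynomial has 4 distinct roots in F_{947^4}. By Möbius inversion the count is N_947(4) = (1/4) Σ_{d|4} μ(4/d) · 947^d = (1/4)(μ(4)·947^1 + μ(2)·947^2 + μ(1)·947^4) = 804265485672/4 = 201066371418.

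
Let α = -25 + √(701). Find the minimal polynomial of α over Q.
m_α(x) = x^2 + 50x - 76

From α + 25 = √(701), squaring gives (α + 25)^2 = 701, i.e. α^2 + 50α + 625 = 701, so α^2 + 50α - 76 = 0. The discriminant of x^2 + 50x - 76 is (50)^2 - 4·(-76) = 2500 + 304 = 2804, and 4·(701) is not a perfect square in Q since 701 is squarefree and ≠ 1. Hence x^2 + 50x - 76 is irreducible over Q and is the minimal polynomial of α.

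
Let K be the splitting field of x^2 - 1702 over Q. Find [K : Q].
[K : Q] = 2

f(x) = x^2 - 1702 factors as (x - √1702)(x + √1702). The splitting field is K = Q(√1702). Since 1702 is squarefree and > 1, it is not a perfect square, so x^2 - 1702 is irreducible over Q and [Q(√1702) : Q] = 2. Hence [K : Q] = 2.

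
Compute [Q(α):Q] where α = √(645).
[Q(α):Q] = 2

[Q(α):Q] equals the degree of the minimal polynomial of α. Here α^2 = 645 and x^2 - 645 is irreducible (d = 645 is squarefree, ≠ 1, hence not a square), so deg(m_α) = 2. Thus [Q(α):Q] = 2.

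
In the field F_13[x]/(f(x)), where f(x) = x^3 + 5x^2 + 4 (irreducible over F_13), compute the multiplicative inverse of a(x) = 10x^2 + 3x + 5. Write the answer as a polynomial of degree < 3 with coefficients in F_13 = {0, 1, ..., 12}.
a(x)^(-1) ≡ 5x^2 + 4x + 8 (mod f(x))

Since f is irreducible over F_13, F_13[x]/(f) is a field and a(x) ≠ 0 has an inverse. Apply the extended Euclidean algorithm to f(x) and a(x) in F_13[x]: f(x) = (4x + 11)·a(x) + (12x + 1);  a(x) = (3x)·(12x + 1) + (5). The last nonzero remainder is the constant 5 = gcd(f, a) in F_13. Back-substituting through the division chain expresses 5 = s(x)·a(x) + t(x)·f(x) with s(x) ≡ 12x^2 + 7x + 1 (mod f), so (12x^2 + 7x + 1)·a(x) ≡ 5 (mod f). Multiplying by 5^(-1) ≡ 8 in F_13 gives a(x)^(-1) ≡ 8·(12x^2 + 7x + 1) ≡ 5x^2 + 4x + 8 (mod f). Check: (10x^2 + 3x + 5)·(5x^2 + 4x + 8) = 11x^4 + 3x^3 + 5x + 1 ≡ 1 (mod x^3 + 5x^2 + 4).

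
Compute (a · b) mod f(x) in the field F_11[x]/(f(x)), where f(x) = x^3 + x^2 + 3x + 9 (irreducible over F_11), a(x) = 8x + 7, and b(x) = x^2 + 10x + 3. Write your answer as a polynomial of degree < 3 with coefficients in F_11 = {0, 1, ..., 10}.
a · b ≡ 2x^2 + 4x + 4 (mod f(x))

Multiply in F_11[x]: a(x)·b(x) = (8x + 7)·(x^2 + 10x + 3) = 8x^3 + 10x^2 + 6x + 10. This has degree ≥ 3, so divide by f(x) over F_11: 8x^3 + 10x^2 + 6x + 10 = (8)·(x^3 + x^2 + 3x + 9) + (2x^2 + 4x + 4). Hence a·b ≡ 2x^2 + 4x + 4 (mod f). (F_11[x]/(f) is a field with 11^3 = 1331 elements since f is irreducible of degree 3.)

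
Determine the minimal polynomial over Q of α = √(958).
m_α(x) = x^2 - 958

α satisfies α^2 - 958 = 0, so x^2 - 958 annihilates α. Since d = 958 is squarefree and ≠ 1, it is not a perfect square in Q, so x^2 - 958 has no rational root and is therefore irreducible over Q (a degree-2 polynomial over a field is irreducible iff it has no root). Hence m_α(x) = x^2 - 958.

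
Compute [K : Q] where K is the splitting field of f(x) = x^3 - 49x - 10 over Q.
[K : Q] = 6

By the rational root test, any rational root of the monic integer polynomial f(x) = x^3 - 49x - 10 must be an integer dividing the constant term -10, i.e. one of ±{1, 2, 5, 10}. Evaluating: f(1) = -58, f(-1) = 38, f(2) = -100, f(-2) = 80, f(5) = -130, f(-5) = 110, f(10) = 500, f(-10) = -520; none is 0, so f has no rational root and is therefore irreducible over Q (a cubic with no linear factor over a field is irreducible). For an irreducible cubic, the Galois group is A_3 or S_3 according as the discriminant disc(f) = -4a^3 - 27b^2 = -4·(-49)^3 - 27·(-10)^2 = 467896 is or is not a square in Q. Here disc(f) = 467896 is not a perfect square in Q, so the Galois group of f over Q is not contained in A_3 and must be all of S_3. The splitting field has degree |S_3| = 6 over Q, so [K : Q] = 6.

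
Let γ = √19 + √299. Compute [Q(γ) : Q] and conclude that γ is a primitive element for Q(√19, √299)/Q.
[Q(γ) : Q] = 4 (equivalently, Q(γ) = Q(√19, √299))

Obviously Q(γ) ⊆ Q(√19, √299), and [Q(√19, √299):Q] = 4 (since 19, 299 are distinct squarefree integers > 1 with 5681 not a perfect square). To show equality we compute the minimal polynomial of γ. From γ = √19 + √299: γ^2 = 19 + 2√(5681) + 299 = 318 + 2√(5681), so γ^2 - 318 = 2√(5681); squaring, (γ^2 - 318)^2 = 4·5681, i.e. γ^4 - 636γ^2 + 101124 - 22724 = 0, i.e. γ^4 - 636γ^2 + 78400 = 0. So γ is a root of x^4 - 636x^2 + 78400. This polynomial is irreducible over Q: it has no rational root (each ±√19 ± √299 is irrational), and any factorization into two quadratics over Q would force √(5681) ∈ Q (pairing opposite roots) or √19, √299 ∈ Q (other pairings), all impossible. Hence [Q(γ):Q] = 4 = [Q(√19, √299):Q], so Q(γ) = Q(√19, √299).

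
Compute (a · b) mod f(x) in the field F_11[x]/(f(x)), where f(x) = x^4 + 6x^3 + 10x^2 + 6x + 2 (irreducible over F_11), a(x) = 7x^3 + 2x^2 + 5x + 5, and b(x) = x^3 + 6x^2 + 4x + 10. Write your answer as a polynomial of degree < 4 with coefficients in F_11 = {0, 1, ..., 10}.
a · b ≡ 9x^3 + 7x^2 + 2x + 3 (mod f(x))

Multiply in F_11[x]: a(x)·b(x) = (7x^3 + 2x^2 + 5x + 5)·(x^3 + 6x^2 + 4x + 10) = 7x^6 + x^4 + 3x^3 + 4x^2 + 4x + 6. This has degree ≥ 4, so divide by f(x) over F_11: 7x^6 + x^4 + 3x^3 + 4x^2 + 4x + 6 = (7x^2 + 2x + 7)·(x^4 + 6x^3 + 10x^2 + 6x + 2) + (9x^3 + 7x^2 + 2x + 3). Hence a·b ≡ 9x^3 + 7x^2 + 2x + 3 (mod f). (F_11[x]/(f) is a field with 11^4 = 14641 elements since f is irreducible of degree 4.)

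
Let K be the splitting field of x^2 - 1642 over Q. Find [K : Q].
[K : Q] = 2

f(x) = x^2 - 1642 factors as (x - √1642)(x + √1642). The splitting field is K = Q(√1642). Since 1642 is squarefree and > 1, it is not a perfect square, so x^2 - 1642 is irreducible over Q and [Q(√1642) : Q] = 2. Hence [K : Q] = 2.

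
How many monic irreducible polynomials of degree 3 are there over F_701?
There are 114823800 monic irreducible polynomials of degree 3 over F_701

Each element of F_{701^3} that lies in no proper subfield is a root of exactly one monic irreducible of degree 3 over F_701, and each such polynomial has 3 distinct roots in F_{701^3}. By Möbius inversion the count is N_701(3) = (1/3) Σ_{d|3} μ(3/d) · 701^d = (1/3)(μ(3)·701^1 + μ(1)·701^3) = 344471400/3 = 114823800.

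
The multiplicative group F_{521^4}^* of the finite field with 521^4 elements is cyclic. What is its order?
|F_{521^4}^*| = 73680216480

F_{521^4} has 521^4 = 73680216481 elements; its multiplicative group consists of all nonzero elements, so |F_{521^4}^*| = 73680216481 - 1 = 73680216480. (It is cyclic since any finite subgroup of the multiplicative group of a field is cyclic.)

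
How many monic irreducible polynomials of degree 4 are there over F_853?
There are 132353532318 monic irreducible polynomials of degree 4 over F_853

Each element of F_{853^4} that lies in no proper subfield is a root of exactly one monic irreducible of degree 4 over F_853, and each such polynomial has 4 distinct roots in F_{853^4}. By Möbius inversion the count is N_853(4) = (1/4) Σ_{d|4} μ(4/d) · 853^d = (1/4)(μ(4)·853^1 + μ(2)·853^2 + μ(1)·853^4) = 529414129272/4 = 132353532318.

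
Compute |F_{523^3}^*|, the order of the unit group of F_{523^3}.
|F_{523^3}^*| = 143055666

F_{523^3} has 523^3 = 143055667 elements; its multiplicative group consists of all nonzero elements, so |F_{523^3}^*| = 143055667 - 1 = 143055666. (It is cyclic since any finite subgroup of the multiplicative group of a field is cyclic.)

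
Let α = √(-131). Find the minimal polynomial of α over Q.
m_α(x) = x^2 + 131

α satisfies α^2 + 131 = 0, so x^2 + 131 annihilates α. Since d = -131 is squarefree and ≠ 1, it is not a perfect square in Q, so x^2 + 131 has no rational root and is therefore irreducible over Q (a degree-2 polynomial over a field is irreducible iff it has no root). Hence m_α(x) = x^2 + 131.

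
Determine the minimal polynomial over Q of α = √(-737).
m_α(x) = x^2 + 737

α satisfies α^2 + 737 = 0, so x^2 + 737 annihilates α. Since d = -737 is squarefree and ≠ 1, it is not a perfect square in Q, so x^2 + 737 has no rational root and is therefore irreducible over Q (a degree-2 polynomial over a field is irreducible iff it has no root). Hence m_α(x) = x^2 + 737.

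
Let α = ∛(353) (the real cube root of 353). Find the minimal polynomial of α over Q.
m_α(x) = x^3 - 353

α satisfies α^3 = 353, so x^3 - 353 annihilates α. By the rational root test, a rational root p/q (in lowest terms) of x^3 - 353 would satisfy p^3 = 353 q^3, forcing q = 1 and p^3 = 353; but 353 is not a perfect cube, contradiction. A monic cubic over Q with no rational root is irreducible (any nontrivial factorization would include a linear factor). Hence x^3 - 353 is the minimal polynomial of α, and in particular [Q(α):Q] = 3.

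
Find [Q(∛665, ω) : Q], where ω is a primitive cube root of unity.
[Q(∛665, ω) : Q] = 6

[Q(∛665):Q] = 3 (min poly x^3 - 665, irreducible since 665 is not a perfect cube). [Q(ω):Q] = 2 (min poly x^2 + x + 1). Since Q(∛665) ⊂ R and ω ∉ R, we have ω ∉ Q(∛665), so x^2 + x + 1 remains irreducible over Q(∛665) and [Q(∛665, ω) : Q(∛665)] = 2. By the tower law, [Q(∛665, ω) : Q] = 3 · 2 = 6. (In fact Q(∛665, ω) is the splitting field of x^3 - 665 over Q.)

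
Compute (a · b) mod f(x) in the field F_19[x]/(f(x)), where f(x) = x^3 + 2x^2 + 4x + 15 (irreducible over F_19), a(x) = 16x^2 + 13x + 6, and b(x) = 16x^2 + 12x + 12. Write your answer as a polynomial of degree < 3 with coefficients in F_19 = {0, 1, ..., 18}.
a · b ≡ 5x^2 + 9x + 4 (mod f(x))

Multiply in F_19[x]: a(x)·b(x) = (16x^2 + 13x + 6)·(16x^2 + 12x + 12) = 9x^4 + x^3 + 7x^2 + 15. This has degree ≥ 3, so divide by f(x) over F_19: 9x^4 + x^3 + 7x^2 + 15 = (9x + 2)·(x^3 + 2x^2 + 4x + 15) + (5x^2 + 9x + 4). Hence a·b ≡ 5x^2 + 9x + 4 (mod f). (F_19[x]/(f) is a field with 19^3 = 6859 elements since f is irreducible of degree 3.)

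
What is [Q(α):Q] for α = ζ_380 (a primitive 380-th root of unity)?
[Q(α):Q] = 144

The minimal polynomial of ζ_380 over Q is the 380-th cyclotomic polynomial Φ_380(x), which is irreducible over Q and has degree φ(380) = 144. Hence [Q(α):Q] = φ(380) = 144.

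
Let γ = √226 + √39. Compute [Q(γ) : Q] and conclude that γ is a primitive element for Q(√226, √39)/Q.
[Q(γ) : Q] = 4 (equivalently, Q(γ) = Q(√226, √39))

Obviously Q(γ) ⊆ Q(√226, √39), and [Q(√226, √39):Q] = 4 (since 226, 39 are distinct squarefree integers > 1 with 8814 not a perfect square). To show equality we compute the minimal polynomial of γ. From γ = √226 + √39: γ^2 = 226 + 2√(8814) + 39 = 265 + 2√(8814), so γ^2 - 265 = 2√(8814); squaring, (γ^2 - 265)^2 = 4·8814, i.e. γ^4 - 530γ^2 + 70225 - 35256 = 0, i.e. γ^4 - 530γ^2 + 34969 = 0. So γ is a root of x^4 - 530x^2 + 34969. This polynomial is irreducible over Q: it has no rational root (each ±√226 ± √39 is irrational), and any factorization into two quadratics over Q would force √(8814) ∈ Q (pairing opposite roots) or √226, √39 ∈ Q (other pairings), all impossible. Hence [Q(γ):Q] = 4 = [Q(√226, √39):Q], so Q(γ) = Q(√226, √39).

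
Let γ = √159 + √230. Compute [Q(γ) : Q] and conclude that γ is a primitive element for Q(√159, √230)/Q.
[Q(γ) : Q] = 4 (equivalently, Q(γ) = Q(√159, √230))

Obviously Q(γ) ⊆ Q(√159, √230), and [Q(√159, √230):Q] = 4 (since 159, 230 are distinct squarefree integers > 1 with 36570 not a perfect square). To show equality we compute the minimal polynomial of γ. From γ = √159 + √230: γ^2 = 159 + 2√(36570) + 230 = 389 + 2√(36570), so γ^2 - 389 = 2√(36570); squaring, (γ^2 - 389)^2 = 4·36570, i.e. γ^4 - 778γ^2 + 151321 - 146280 = 0, i.e. γ^4 - 778γ^2 + 5041 = 0. So γ is a root of x^4 - 778x^2 + 5041. This polynomial is irreducible over Q: it has no rational root (each ±√159 ± √230 is irrational), and any factorization into two quadratics over Q would force √(36570) ∈ Q (pairing opposite roots) or √159, √230 ∈ Q (other pairings), all impossible. Hence [Q(γ):Q] = 4 = [Q(√159, √230):Q], so Q(γ) = Q(√159, √230).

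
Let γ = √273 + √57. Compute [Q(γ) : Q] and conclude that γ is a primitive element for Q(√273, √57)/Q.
[Q(γ) : Q] = 4 (equivalently, Q(γ) = Q(√273, √57))

Obviously Q(γ) ⊆ Q(√273, √57), and [Q(√273, √57):Q] = 4 (since 273, 57 are distinct squarefree integers > 1 with 15561 not a perfect square). To show equality we compute the minimal polynomial of γ. From γ = √273 + √57: γ^2 = 273 + 2√(15561) + 57 = 330 + 2√(15561), so γ^2 - 330 = 2√(15561); squaring, (γ^2 - 330)^2 = 4·15561, i.e. γ^4 - 660γ^2 + 108900 - 62244 = 0, i.e. γ^4 - 660γ^2 + 46656 = 0. So γ is a root of x^4 - 660x^2 + 46656. This polynomial is irreducible over Q: it has no rational root (each ±√273 ± √57 is irrational), and any factorization into two quadratics over Q would force √(15561) ∈ Q (pairing opposite roots) or √273, √57 ∈ Q (other pairings), all impossible. Hence [Q(γ):Q] = 4 = [Q(√273, √57):Q], so Q(γ) = Q(√273, √57).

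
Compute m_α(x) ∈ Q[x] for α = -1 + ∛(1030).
m_α(x) = x^3 + 3x^2 + 3x - 1029

Set β = α + 1 = ∛(1030), so β^3 = 1030. Then (α + 1)^3 - 1030 = 0, i.e. α is a root of g(x) = (x + 1)^3 - 1030 = x^3 + 3x^2 + 3x - 1029. Since g(x) = h(x + 1) where h(x) = x^3 - 1030, and h is irreducible over Q (because 1030 is not a perfect cube, so h has no rational root, and a monic cubic with no rational root is irreducible), g is also irreducible (irreducibility is preserved under the substitution x → x + 1). Hence m_α(x) = x^3 + 3x^2 + 3x - 1029.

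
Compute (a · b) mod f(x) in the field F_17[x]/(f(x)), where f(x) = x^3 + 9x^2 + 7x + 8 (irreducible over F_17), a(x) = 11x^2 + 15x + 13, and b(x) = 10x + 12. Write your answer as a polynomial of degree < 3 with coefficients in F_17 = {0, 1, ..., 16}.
a · b ≡ 6x^2 + 16x + 7 (mod f(x))

Multiply in F_17[x]: a(x)·b(x) = (11x^2 + 15x + 13)·(10x + 12) = 8x^3 + 10x^2 + 4x + 3. This has degree ≥ 3, so divide by f(x) over F_17: 8x^3 + 10x^2 + 4x + 3 = (8)·(x^3 + 9x^2 + 7x + 8) + (6x^2 + 16x + 7). Hence a·b ≡ 6x^2 + 16x + 7 (mod f). (F_17[x]/(f) is a field with 17^3 = 4913 elements since f is irreducible of degree 3.)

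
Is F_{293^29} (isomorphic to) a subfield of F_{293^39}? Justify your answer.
No: F_{293^29} is not a subfield of F_{293^39}

F_{p^m} embeds in F_{p^n} iff m | n. Here 29 ∤ 39 (since 39 = 1·29 + 10 with remainder 10 ≠ 0), so F_{293^29} is not a subfield of F_{293^39}. Equivalently: if it were, the tower law would give 29 = [F_{293^29}:F_293] dividing [F_{293^39}:F_293] = 39, contradiction.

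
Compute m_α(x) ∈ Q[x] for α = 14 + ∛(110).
m_α(x) = x^3 - 42x^2 + 588x - 2854

Set β = α - 14 = ∛(110), so β^3 = 110. Then (α - 14)^3 - 110 = 0, i.e. α is a root of g(x) = (x - 14)^3 - 110 = x^3 - 42x^2 + 588x - 2854. Since g(x) = h(x - 14) where h(x) = x^3 - 110, and h is irreducible over Q (because 110 is not a perfect cube, so h has no rational root, and a monic cubic with no rational root is irreducible), g is also irreducible (irreducibility is preserved under the substitution x → x - 14). Hence m_α(x) = x^3 - 42x^2 + 588x - 2854.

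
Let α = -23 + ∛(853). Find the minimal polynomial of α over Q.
m_α(x) = x^3 + 69x^2 + 1587x + 11314

Set β = α + 23 = ∛(853), so β^3 = 853. Then (α + 23)^3 - 853 = 0, i.e. α is a root of g(x) = (x + 23)^3 - 853 = x^3 + 69x^2 + 1587x + 11314. Since g(x) = h(x + 23) where h(x) = x^3 - 853, and h is irreducible over Q (because 853 is not a perfect cube, so h has no rational root, and a monic cubic with no rational root is irreducible), g is also irreducible (irreducibility is preserved under the substitution x → x + 23). Hence m_α(x) = x^3 + 69x^2 + 1587x + 11314.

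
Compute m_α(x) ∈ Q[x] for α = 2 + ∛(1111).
m_α(x) = x^3 - 6x^2 + 12x - 1119

Set β = α - 2 = ∛(1111), so β^3 = 1111. Then (α - 2)^3 - 1111 = 0, i.e. α is a root of g(x) = (x - 2)^3 - 1111 = x^3 - 6x^2 + 12x - 1119. Since g(x) = h(x - 2) where h(x) = x^3 - 1111, and h is irreducible over Q (because 1111 is not a perfect cube, so h has no rational root, and a monic cubic with no rational root is irreducible), g is also irreducible (irreducibility is preserved under the substitution x → x - 2). Hence m_α(x) = x^3 - 6x^2 + 12x - 1119.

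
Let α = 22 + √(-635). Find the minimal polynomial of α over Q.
m_α(x) = x^2 - 44x + 1119

From α - 22 = √(-635), squaring gives (α - 22)^2 = -635, i.e. α^2 - 44α + 484 = -635, so α^2 - 44α + 1119 = 0. The discriminant of x^2 - 44x + 1119 is (-44)^2 - 4·(1119) = 1936 - 4476 = -2540, and 4·(-635) is not a perfect square in Q since -635 is squarefree and ≠ 1. Hence x^2 - 44x + 1119 is irreducible over Q and is the minimal polynomial of α.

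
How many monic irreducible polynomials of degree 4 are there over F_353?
There are 3881819568 monic irreducible polynomials of degree 4 over F_353

Each element of F_{353^4} that lies in no proper subfield is a root of exactly one monic irreducible of degree 4 over F_353, and each such polynomial has 4 distinct roots in F_{353^4}. By Möbius inversion the count is N_353(4) = (1/4) Σ_{d|4} μ(4/d) · 353^d = (1/4)(μ(4)·353^1 + μ(2)·353^2 + μ(1)·353^4) = 15527278272/4 = 3881819568.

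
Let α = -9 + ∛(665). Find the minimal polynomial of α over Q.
m_α(x) = x^3 + 27x^2 + 243x + 64

Set β = α + 9 = ∛(665), so β^3 = 665. Then (α + 9)^3 - 665 = 0, i.e. α is a root of g(x) = (x + 9)^3 - 665 = x^3 + 27x^2 + 243x + 64. Since g(x) = h(x + 9) where h(x) = x^3 - 665, and h is irreducible over Q (because 665 is not a perfect cube, so h has no rational root, and a monic cubic with no rational root is irreducible), g is also irreducible (irreducibility is preserved under the substitution x → x + 9). Hence m_α(x) = x^3 + 27x^2 + 243x + 64.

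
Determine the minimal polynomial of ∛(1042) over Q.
m_α(x) = x^3 - 1042

α satisfies α^3 = 1042, so x^3 - 1042 annihilates α. By the rational root test, a rational root p/q (in lowest terms) of x^3 - 1042 would satisfy p^3 = 1042 q^3, forcing q = 1 and p^3 = 1042; but 1042 is not a perfect cube, contradiction. A monic cubic over Q with no rational root is irreducible (any nontrivial factorization would include a linear factor). Hence x^3 - 1042 is the minimal polynomial of α, and in particular [Q(α):Q] = 3.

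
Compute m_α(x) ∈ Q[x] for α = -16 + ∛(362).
m_α(x) = x^3 + 48x^2 + 768x + 3734

Set β = α + 16 = ∛(362), so β^3 = 362. Then (α + 16)^3 - 362 = 0, i.e. α is a root of g(x) = (x + 16)^3 - 362 = x^3 + 48x^2 + 768x + 3734. Since g(x) = h(x + 16) where h(x) = x^3 - 362, and h is irreducible over Q (because 362 is not a perfect cube, so h has no rational root, and a monic cubic with no rational root is irreducible), g is also irreducible (irreducibility is preserved under the substitution x → x + 16). Hence m_α(x) = x^3 + 48x^2 + 768x + 3734.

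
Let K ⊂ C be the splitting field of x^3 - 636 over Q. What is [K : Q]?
[K : Q] = 6

The roots of x^3 - 636 are ∛636, ω∛636, ω^2∛636 where ω = e^(2πi/3) is a primitive cube root of unity, so K = Q(∛636, ω). Now [Q(∛636):Q] = 3 (since 636 is not a perfect cube, x^3 - 636 is irreducible) and [Q(ω):Q] = 2. Both 2 and 3 divide [K:Q], and [K:Q] ≤ 3·2 = 6, so [K:Q] = 6. (Equivalently: Q(∛636) ⊂ R but ω ∉ R, so [K : Q(∛636)] = 2.)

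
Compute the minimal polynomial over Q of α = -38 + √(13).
m_α(x) = x^2 + 76x + 1431

From α + 38 = √(13), squaring gives (α + 38)^2 = 13, i.e. α^2 + 76α + 1444 = 13, so α^2 + 76α + 1431 = 0. The discriminant of x^2 + 76x + 1431 is (76)^2 - 4·(1431) = 5776 - 5724 = 52, and 4·(13) is not a perfect square in Q since 13 is squarefree and ≠ 1. Hence x^2 + 76x + 1431 is irreducible over Q and is the minimal polynomial of α.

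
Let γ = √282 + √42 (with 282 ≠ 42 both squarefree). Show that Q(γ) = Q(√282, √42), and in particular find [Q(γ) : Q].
[Q(γ) : Q] = 4 (equivalently, Q(γ) = Q(√282, √42))

Obviously Q(γ) ⊆ Q(√282, √42), and [Q(√282, √42):Q] = 4 (since 282, 42 are distinct squarefree integers > 1 with 11844 not a perfect square). To show equality we compute the minimal polynomial of γ. From γ = √282 + √42: γ^2 = 282 + 2√(11844) + 42 = 324 + 2√(11844), so γ^2 - 324 = 2√(11844); squaring, (γ^2 - 324)^2 = 4·11844, i.e. γ^4 - 648γ^2 + 104976 - 47376 = 0, i.e. γ^4 - 648γ^2 + 57600 = 0. So γ is a root of x^4 - 648x^2 + 57600. This polynomial is irreducible over Q: it has no rational root (each ±√282 ± √42 is irrational), and any factorization into two quadratics over Q would force √(11844) ∈ Q (pairing opposite roots) or √282, √42 ∈ Q (other pairings), all impossible. Hence [Q(γ):Q] = 4 = [Q(√282, √42):Q], so Q(γ) = Q(√282, √42).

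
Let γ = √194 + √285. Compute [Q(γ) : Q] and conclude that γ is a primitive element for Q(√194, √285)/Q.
[Q(γ) : Q] = 4 (equivalently, Q(γ) = Q(√194, √285))

Obviously Q(γ) ⊆ Q(√194, √285), and [Q(√194, √285):Q] = 4 (since 194, 285 are distinct squarefree integers > 1 with 55290 not a perfect square). To show equality we compute the minimal polynomial of γ. From γ = √194 + √285: γ^2 = 194 + 2√(55290) + 285 = 479 + 2√(55290), so γ^2 - 479 = 2√(55290); squaring, (γ^2 - 479)^2 = 4·55290, i.e. γ^4 - 958γ^2 + 229441 - 221160 = 0, i.e. γ^4 - 958γ^2 + 8281 = 0. So γ is a root of x^4 - 958x^2 + 8281. This polynomial is irreducible over Q: it has no rational root (each ±√194 ± √285 is irrational), and any factorization into two quadratics over Q would force √(55290) ∈ Q (pairing opposite roots) or √194, √285 ∈ Q (other pairings), all impossible. Hence [Q(γ):Q] = 4 = [Q(√194, √285):Q], so Q(γ) = Q(√194, √285).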